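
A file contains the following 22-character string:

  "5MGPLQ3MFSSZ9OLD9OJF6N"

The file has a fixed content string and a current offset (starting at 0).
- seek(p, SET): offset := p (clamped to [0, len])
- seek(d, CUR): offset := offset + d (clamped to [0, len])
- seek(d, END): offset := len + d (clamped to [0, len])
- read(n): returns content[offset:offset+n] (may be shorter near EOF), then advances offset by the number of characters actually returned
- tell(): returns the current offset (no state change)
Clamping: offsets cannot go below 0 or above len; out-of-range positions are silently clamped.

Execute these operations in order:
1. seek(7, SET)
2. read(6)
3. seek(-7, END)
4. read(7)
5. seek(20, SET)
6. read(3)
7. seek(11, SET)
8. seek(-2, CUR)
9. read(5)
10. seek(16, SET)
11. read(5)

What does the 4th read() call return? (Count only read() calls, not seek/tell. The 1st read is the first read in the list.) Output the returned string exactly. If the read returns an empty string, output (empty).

After 1 (seek(7, SET)): offset=7
After 2 (read(6)): returned 'MFSSZ9', offset=13
After 3 (seek(-7, END)): offset=15
After 4 (read(7)): returned 'D9OJF6N', offset=22
After 5 (seek(20, SET)): offset=20
After 6 (read(3)): returned '6N', offset=22
After 7 (seek(11, SET)): offset=11
After 8 (seek(-2, CUR)): offset=9
After 9 (read(5)): returned 'SSZ9O', offset=14
After 10 (seek(16, SET)): offset=16
After 11 (read(5)): returned '9OJF6', offset=21

Answer: SSZ9O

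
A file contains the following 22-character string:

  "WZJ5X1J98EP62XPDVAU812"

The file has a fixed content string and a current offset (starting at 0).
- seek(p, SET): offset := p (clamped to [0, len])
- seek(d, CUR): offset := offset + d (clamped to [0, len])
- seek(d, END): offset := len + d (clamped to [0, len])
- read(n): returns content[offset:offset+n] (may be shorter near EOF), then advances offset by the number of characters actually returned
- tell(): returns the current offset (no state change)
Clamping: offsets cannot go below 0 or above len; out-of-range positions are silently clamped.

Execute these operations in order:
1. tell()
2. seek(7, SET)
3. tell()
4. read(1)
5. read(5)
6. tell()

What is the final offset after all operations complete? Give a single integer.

After 1 (tell()): offset=0
After 2 (seek(7, SET)): offset=7
After 3 (tell()): offset=7
After 4 (read(1)): returned '9', offset=8
After 5 (read(5)): returned '8EP62', offset=13
After 6 (tell()): offset=13

Answer: 13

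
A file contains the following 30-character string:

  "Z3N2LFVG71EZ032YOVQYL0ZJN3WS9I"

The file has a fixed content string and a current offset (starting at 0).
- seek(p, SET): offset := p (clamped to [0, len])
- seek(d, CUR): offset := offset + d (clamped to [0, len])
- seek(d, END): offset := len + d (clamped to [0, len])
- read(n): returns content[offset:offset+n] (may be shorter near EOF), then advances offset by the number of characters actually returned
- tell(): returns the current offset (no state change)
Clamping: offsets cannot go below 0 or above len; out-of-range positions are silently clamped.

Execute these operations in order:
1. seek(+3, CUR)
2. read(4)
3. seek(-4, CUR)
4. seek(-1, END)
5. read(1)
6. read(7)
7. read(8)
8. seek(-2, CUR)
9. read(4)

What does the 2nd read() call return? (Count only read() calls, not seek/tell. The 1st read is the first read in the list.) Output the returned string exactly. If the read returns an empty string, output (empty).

After 1 (seek(+3, CUR)): offset=3
After 2 (read(4)): returned '2LFV', offset=7
After 3 (seek(-4, CUR)): offset=3
After 4 (seek(-1, END)): offset=29
After 5 (read(1)): returned 'I', offset=30
After 6 (read(7)): returned '', offset=30
After 7 (read(8)): returned '', offset=30
After 8 (seek(-2, CUR)): offset=28
After 9 (read(4)): returned '9I', offset=30

Answer: I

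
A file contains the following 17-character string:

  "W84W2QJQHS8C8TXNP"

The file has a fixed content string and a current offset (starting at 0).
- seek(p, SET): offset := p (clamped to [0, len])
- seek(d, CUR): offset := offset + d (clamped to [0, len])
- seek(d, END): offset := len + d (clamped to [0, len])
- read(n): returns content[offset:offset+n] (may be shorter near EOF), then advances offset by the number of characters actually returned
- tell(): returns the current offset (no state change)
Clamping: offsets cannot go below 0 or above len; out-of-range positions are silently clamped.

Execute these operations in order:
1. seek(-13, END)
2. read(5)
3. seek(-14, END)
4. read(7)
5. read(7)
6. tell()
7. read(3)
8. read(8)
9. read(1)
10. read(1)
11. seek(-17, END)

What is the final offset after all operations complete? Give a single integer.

Answer: 0

Derivation:
After 1 (seek(-13, END)): offset=4
After 2 (read(5)): returned '2QJQH', offset=9
After 3 (seek(-14, END)): offset=3
After 4 (read(7)): returned 'W2QJQHS', offset=10
After 5 (read(7)): returned '8C8TXNP', offset=17
After 6 (tell()): offset=17
After 7 (read(3)): returned '', offset=17
After 8 (read(8)): returned '', offset=17
After 9 (read(1)): returned '', offset=17
After 10 (read(1)): returned '', offset=17
After 11 (seek(-17, END)): offset=0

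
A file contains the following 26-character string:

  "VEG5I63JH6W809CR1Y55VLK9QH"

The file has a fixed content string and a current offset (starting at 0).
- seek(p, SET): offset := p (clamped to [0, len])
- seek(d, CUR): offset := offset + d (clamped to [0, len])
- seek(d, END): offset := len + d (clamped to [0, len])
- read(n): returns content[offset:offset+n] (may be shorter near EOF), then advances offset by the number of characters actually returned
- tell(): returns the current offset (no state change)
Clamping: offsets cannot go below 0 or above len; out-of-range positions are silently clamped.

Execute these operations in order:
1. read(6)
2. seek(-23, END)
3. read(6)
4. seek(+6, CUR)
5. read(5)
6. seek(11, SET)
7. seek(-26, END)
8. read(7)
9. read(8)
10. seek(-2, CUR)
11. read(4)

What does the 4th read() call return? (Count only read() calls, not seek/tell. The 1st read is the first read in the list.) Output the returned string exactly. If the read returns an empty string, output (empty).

After 1 (read(6)): returned 'VEG5I6', offset=6
After 2 (seek(-23, END)): offset=3
After 3 (read(6)): returned '5I63JH', offset=9
After 4 (seek(+6, CUR)): offset=15
After 5 (read(5)): returned 'R1Y55', offset=20
After 6 (seek(11, SET)): offset=11
After 7 (seek(-26, END)): offset=0
After 8 (read(7)): returned 'VEG5I63', offset=7
After 9 (read(8)): returned 'JH6W809C', offset=15
After 10 (seek(-2, CUR)): offset=13
After 11 (read(4)): returned '9CR1', offset=17

Answer: VEG5I63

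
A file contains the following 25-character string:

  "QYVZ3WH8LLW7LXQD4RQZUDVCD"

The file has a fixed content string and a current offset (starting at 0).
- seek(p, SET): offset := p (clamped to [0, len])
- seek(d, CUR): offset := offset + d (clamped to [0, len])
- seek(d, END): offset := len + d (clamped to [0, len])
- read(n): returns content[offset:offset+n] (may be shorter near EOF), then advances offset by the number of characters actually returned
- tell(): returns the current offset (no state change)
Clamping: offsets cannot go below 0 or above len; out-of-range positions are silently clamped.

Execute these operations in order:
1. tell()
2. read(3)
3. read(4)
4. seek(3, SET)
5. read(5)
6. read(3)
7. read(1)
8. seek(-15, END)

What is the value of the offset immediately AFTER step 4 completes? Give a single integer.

Answer: 3

Derivation:
After 1 (tell()): offset=0
After 2 (read(3)): returned 'QYV', offset=3
After 3 (read(4)): returned 'Z3WH', offset=7
After 4 (seek(3, SET)): offset=3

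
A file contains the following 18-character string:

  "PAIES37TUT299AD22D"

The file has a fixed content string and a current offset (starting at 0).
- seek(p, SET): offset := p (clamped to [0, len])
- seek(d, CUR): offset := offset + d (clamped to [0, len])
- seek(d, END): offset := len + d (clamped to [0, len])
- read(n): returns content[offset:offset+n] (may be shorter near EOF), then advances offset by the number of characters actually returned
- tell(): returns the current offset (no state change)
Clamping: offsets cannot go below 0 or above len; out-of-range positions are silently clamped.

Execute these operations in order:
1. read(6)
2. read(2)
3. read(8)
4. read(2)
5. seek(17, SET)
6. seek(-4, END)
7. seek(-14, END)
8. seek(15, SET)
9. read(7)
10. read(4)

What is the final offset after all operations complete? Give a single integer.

Answer: 18

Derivation:
After 1 (read(6)): returned 'PAIES3', offset=6
After 2 (read(2)): returned '7T', offset=8
After 3 (read(8)): returned 'UT299AD2', offset=16
After 4 (read(2)): returned '2D', offset=18
After 5 (seek(17, SET)): offset=17
After 6 (seek(-4, END)): offset=14
After 7 (seek(-14, END)): offset=4
After 8 (seek(15, SET)): offset=15
After 9 (read(7)): returned '22D', offset=18
After 10 (read(4)): returned '', offset=18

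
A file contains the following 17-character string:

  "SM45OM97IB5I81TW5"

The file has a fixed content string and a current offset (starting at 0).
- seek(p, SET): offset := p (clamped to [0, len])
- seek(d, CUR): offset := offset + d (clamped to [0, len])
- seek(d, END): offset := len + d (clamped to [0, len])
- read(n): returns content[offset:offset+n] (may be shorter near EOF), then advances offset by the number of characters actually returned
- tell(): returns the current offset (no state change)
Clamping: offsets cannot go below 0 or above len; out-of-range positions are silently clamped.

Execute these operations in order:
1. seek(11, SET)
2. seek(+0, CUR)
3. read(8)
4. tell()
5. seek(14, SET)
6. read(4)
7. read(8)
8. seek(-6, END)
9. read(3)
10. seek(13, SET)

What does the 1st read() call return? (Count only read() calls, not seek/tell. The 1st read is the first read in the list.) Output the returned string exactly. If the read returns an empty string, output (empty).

Answer: I81TW5

Derivation:
After 1 (seek(11, SET)): offset=11
After 2 (seek(+0, CUR)): offset=11
After 3 (read(8)): returned 'I81TW5', offset=17
After 4 (tell()): offset=17
After 5 (seek(14, SET)): offset=14
After 6 (read(4)): returned 'TW5', offset=17
After 7 (read(8)): returned '', offset=17
After 8 (seek(-6, END)): offset=11
After 9 (read(3)): returned 'I81', offset=14
After 10 (seek(13, SET)): offset=13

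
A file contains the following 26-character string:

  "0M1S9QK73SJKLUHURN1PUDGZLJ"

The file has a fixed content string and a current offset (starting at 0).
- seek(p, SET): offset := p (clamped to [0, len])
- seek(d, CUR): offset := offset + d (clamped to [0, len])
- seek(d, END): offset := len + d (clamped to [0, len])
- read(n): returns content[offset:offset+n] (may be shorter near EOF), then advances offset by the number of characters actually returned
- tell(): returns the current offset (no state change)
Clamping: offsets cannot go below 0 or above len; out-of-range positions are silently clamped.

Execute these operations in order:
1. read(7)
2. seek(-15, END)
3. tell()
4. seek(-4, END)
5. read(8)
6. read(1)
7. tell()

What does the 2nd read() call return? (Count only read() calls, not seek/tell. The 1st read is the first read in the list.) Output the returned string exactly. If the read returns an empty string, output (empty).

Answer: GZLJ

Derivation:
After 1 (read(7)): returned '0M1S9QK', offset=7
After 2 (seek(-15, END)): offset=11
After 3 (tell()): offset=11
After 4 (seek(-4, END)): offset=22
After 5 (read(8)): returned 'GZLJ', offset=26
After 6 (read(1)): returned '', offset=26
After 7 (tell()): offset=26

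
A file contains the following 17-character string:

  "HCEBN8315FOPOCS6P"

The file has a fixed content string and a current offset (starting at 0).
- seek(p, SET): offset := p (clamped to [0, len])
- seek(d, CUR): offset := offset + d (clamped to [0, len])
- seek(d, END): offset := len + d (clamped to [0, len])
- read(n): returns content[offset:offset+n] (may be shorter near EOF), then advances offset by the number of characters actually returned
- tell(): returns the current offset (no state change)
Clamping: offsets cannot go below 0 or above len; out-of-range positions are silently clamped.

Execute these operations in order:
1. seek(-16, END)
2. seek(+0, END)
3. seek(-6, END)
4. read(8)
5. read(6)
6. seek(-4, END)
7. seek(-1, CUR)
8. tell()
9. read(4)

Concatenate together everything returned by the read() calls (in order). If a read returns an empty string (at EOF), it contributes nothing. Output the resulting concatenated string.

Answer: POCS6POCS6

Derivation:
After 1 (seek(-16, END)): offset=1
After 2 (seek(+0, END)): offset=17
After 3 (seek(-6, END)): offset=11
After 4 (read(8)): returned 'POCS6P', offset=17
After 5 (read(6)): returned '', offset=17
After 6 (seek(-4, END)): offset=13
After 7 (seek(-1, CUR)): offset=12
After 8 (tell()): offset=12
After 9 (read(4)): returned 'OCS6', offset=16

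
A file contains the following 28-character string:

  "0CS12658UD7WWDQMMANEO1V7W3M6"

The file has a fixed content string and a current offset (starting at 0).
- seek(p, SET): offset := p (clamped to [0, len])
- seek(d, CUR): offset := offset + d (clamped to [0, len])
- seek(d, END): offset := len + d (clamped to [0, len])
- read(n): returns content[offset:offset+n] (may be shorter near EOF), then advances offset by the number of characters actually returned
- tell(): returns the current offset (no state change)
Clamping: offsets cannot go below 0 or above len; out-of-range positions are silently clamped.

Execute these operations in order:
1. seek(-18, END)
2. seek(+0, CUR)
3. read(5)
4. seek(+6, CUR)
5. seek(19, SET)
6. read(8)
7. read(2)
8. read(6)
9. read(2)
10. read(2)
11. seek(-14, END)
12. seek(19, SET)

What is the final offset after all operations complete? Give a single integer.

After 1 (seek(-18, END)): offset=10
After 2 (seek(+0, CUR)): offset=10
After 3 (read(5)): returned '7WWDQ', offset=15
After 4 (seek(+6, CUR)): offset=21
After 5 (seek(19, SET)): offset=19
After 6 (read(8)): returned 'EO1V7W3M', offset=27
After 7 (read(2)): returned '6', offset=28
After 8 (read(6)): returned '', offset=28
After 9 (read(2)): returned '', offset=28
After 10 (read(2)): returned '', offset=28
After 11 (seek(-14, END)): offset=14
After 12 (seek(19, SET)): offset=19

Answer: 19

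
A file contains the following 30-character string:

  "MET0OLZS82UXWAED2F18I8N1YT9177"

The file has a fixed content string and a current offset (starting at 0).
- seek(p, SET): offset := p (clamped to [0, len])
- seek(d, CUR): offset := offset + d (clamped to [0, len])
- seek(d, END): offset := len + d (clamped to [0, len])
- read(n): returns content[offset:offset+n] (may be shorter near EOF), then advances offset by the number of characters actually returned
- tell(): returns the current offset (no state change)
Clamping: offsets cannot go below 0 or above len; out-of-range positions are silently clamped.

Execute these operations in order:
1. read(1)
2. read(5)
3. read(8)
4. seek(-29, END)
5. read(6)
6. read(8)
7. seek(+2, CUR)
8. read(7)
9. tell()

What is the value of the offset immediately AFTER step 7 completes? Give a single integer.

Answer: 17

Derivation:
After 1 (read(1)): returned 'M', offset=1
After 2 (read(5)): returned 'ET0OL', offset=6
After 3 (read(8)): returned 'ZS82UXWA', offset=14
After 4 (seek(-29, END)): offset=1
After 5 (read(6)): returned 'ET0OLZ', offset=7
After 6 (read(8)): returned 'S82UXWAE', offset=15
After 7 (seek(+2, CUR)): offset=17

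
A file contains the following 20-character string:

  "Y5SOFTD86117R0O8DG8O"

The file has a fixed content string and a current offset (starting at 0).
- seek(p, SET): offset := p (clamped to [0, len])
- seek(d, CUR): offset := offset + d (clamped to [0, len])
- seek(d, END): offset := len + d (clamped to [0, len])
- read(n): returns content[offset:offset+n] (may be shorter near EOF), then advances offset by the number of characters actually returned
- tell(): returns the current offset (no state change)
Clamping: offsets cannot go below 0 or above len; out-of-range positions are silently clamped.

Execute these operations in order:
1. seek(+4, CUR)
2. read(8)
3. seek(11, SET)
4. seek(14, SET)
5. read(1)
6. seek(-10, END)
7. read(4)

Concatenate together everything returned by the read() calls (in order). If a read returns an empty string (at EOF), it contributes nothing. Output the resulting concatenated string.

After 1 (seek(+4, CUR)): offset=4
After 2 (read(8)): returned 'FTD86117', offset=12
After 3 (seek(11, SET)): offset=11
After 4 (seek(14, SET)): offset=14
After 5 (read(1)): returned 'O', offset=15
After 6 (seek(-10, END)): offset=10
After 7 (read(4)): returned '17R0', offset=14

Answer: FTD86117O17R0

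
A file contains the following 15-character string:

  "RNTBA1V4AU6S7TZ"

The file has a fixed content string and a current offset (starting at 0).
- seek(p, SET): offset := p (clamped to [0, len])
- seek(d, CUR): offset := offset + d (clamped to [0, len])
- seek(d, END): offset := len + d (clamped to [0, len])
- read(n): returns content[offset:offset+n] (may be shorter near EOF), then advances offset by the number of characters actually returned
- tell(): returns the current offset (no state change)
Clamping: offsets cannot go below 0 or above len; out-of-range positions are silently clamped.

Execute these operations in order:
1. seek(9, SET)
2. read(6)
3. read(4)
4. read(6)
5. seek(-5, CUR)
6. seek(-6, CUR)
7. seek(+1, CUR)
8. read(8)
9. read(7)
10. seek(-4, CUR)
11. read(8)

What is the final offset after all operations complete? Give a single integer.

Answer: 15

Derivation:
After 1 (seek(9, SET)): offset=9
After 2 (read(6)): returned 'U6S7TZ', offset=15
After 3 (read(4)): returned '', offset=15
After 4 (read(6)): returned '', offset=15
After 5 (seek(-5, CUR)): offset=10
After 6 (seek(-6, CUR)): offset=4
After 7 (seek(+1, CUR)): offset=5
After 8 (read(8)): returned '1V4AU6S7', offset=13
After 9 (read(7)): returned 'TZ', offset=15
After 10 (seek(-4, CUR)): offset=11
After 11 (read(8)): returned 'S7TZ', offset=15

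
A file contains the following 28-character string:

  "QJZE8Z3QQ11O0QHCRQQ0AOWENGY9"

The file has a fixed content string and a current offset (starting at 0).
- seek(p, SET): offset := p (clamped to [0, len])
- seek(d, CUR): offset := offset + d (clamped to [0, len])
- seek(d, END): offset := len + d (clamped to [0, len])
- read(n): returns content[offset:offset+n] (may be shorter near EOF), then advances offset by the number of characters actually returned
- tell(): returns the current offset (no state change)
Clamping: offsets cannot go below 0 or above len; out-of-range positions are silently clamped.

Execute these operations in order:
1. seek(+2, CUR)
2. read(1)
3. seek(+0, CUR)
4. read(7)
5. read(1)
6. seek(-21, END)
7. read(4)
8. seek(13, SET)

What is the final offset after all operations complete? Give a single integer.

Answer: 13

Derivation:
After 1 (seek(+2, CUR)): offset=2
After 2 (read(1)): returned 'Z', offset=3
After 3 (seek(+0, CUR)): offset=3
After 4 (read(7)): returned 'E8Z3QQ1', offset=10
After 5 (read(1)): returned '1', offset=11
After 6 (seek(-21, END)): offset=7
After 7 (read(4)): returned 'QQ11', offset=11
After 8 (seek(13, SET)): offset=13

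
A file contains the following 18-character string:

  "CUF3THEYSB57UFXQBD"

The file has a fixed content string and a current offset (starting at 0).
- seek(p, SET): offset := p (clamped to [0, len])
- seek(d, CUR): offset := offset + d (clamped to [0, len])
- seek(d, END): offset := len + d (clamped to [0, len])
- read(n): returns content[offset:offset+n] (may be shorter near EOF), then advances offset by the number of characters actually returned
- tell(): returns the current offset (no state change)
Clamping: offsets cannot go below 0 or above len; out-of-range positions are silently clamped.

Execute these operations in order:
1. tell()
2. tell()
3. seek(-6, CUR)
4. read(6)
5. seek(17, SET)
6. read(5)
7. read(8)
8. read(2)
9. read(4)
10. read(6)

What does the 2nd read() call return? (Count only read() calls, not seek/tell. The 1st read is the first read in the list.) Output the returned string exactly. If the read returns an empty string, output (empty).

After 1 (tell()): offset=0
After 2 (tell()): offset=0
After 3 (seek(-6, CUR)): offset=0
After 4 (read(6)): returned 'CUF3TH', offset=6
After 5 (seek(17, SET)): offset=17
After 6 (read(5)): returned 'D', offset=18
After 7 (read(8)): returned '', offset=18
After 8 (read(2)): returned '', offset=18
After 9 (read(4)): returned '', offset=18
After 10 (read(6)): returned '', offset=18

Answer: D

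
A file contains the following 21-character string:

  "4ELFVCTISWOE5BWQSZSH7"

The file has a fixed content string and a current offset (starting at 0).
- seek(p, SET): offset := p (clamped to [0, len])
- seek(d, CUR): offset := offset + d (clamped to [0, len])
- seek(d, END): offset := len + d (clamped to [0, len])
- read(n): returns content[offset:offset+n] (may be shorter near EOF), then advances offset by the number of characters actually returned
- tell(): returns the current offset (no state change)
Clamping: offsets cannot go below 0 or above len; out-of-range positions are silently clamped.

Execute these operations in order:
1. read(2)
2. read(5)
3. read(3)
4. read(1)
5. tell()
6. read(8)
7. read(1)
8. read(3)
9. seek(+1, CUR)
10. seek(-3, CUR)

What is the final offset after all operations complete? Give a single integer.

After 1 (read(2)): returned '4E', offset=2
After 2 (read(5)): returned 'LFVCT', offset=7
After 3 (read(3)): returned 'ISW', offset=10
After 4 (read(1)): returned 'O', offset=11
After 5 (tell()): offset=11
After 6 (read(8)): returned 'E5BWQSZS', offset=19
After 7 (read(1)): returned 'H', offset=20
After 8 (read(3)): returned '7', offset=21
After 9 (seek(+1, CUR)): offset=21
After 10 (seek(-3, CUR)): offset=18

Answer: 18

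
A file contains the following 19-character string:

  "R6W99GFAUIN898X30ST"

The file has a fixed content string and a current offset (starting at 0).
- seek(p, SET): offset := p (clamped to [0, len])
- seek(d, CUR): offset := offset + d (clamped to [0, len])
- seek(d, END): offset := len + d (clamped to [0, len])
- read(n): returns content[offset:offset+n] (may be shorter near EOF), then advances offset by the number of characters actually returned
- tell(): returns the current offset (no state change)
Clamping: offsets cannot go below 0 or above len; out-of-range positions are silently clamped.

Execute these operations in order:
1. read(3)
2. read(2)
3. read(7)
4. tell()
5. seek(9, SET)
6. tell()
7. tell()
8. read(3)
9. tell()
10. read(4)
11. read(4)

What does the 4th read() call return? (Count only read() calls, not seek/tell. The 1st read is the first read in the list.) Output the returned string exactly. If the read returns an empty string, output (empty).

After 1 (read(3)): returned 'R6W', offset=3
After 2 (read(2)): returned '99', offset=5
After 3 (read(7)): returned 'GFAUIN8', offset=12
After 4 (tell()): offset=12
After 5 (seek(9, SET)): offset=9
After 6 (tell()): offset=9
After 7 (tell()): offset=9
After 8 (read(3)): returned 'IN8', offset=12
After 9 (tell()): offset=12
After 10 (read(4)): returned '98X3', offset=16
After 11 (read(4)): returned '0ST', offset=19

Answer: IN8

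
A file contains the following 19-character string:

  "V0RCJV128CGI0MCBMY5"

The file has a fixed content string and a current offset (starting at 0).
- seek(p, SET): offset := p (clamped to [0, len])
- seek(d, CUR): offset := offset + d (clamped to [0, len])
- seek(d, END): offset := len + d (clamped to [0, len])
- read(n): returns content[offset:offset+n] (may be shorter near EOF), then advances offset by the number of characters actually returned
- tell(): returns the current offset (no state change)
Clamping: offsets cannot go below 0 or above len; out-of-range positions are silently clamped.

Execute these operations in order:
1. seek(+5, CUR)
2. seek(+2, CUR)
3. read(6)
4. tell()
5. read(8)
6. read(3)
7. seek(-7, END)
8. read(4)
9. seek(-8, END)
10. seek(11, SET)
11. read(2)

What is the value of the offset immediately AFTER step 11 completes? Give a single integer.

After 1 (seek(+5, CUR)): offset=5
After 2 (seek(+2, CUR)): offset=7
After 3 (read(6)): returned '28CGI0', offset=13
After 4 (tell()): offset=13
After 5 (read(8)): returned 'MCBMY5', offset=19
After 6 (read(3)): returned '', offset=19
After 7 (seek(-7, END)): offset=12
After 8 (read(4)): returned '0MCB', offset=16
After 9 (seek(-8, END)): offset=11
After 10 (seek(11, SET)): offset=11
After 11 (read(2)): returned 'I0', offset=13

Answer: 13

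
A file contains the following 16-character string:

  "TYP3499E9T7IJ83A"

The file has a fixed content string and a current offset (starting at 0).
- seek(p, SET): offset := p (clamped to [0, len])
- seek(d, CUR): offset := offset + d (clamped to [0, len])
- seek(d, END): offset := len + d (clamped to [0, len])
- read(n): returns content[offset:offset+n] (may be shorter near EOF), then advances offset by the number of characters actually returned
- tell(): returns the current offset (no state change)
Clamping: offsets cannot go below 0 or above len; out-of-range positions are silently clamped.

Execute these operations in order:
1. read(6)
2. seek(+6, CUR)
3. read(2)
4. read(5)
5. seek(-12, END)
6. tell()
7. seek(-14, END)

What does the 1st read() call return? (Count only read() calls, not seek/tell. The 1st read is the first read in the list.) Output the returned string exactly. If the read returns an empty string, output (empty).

After 1 (read(6)): returned 'TYP349', offset=6
After 2 (seek(+6, CUR)): offset=12
After 3 (read(2)): returned 'J8', offset=14
After 4 (read(5)): returned '3A', offset=16
After 5 (seek(-12, END)): offset=4
After 6 (tell()): offset=4
After 7 (seek(-14, END)): offset=2

Answer: TYP349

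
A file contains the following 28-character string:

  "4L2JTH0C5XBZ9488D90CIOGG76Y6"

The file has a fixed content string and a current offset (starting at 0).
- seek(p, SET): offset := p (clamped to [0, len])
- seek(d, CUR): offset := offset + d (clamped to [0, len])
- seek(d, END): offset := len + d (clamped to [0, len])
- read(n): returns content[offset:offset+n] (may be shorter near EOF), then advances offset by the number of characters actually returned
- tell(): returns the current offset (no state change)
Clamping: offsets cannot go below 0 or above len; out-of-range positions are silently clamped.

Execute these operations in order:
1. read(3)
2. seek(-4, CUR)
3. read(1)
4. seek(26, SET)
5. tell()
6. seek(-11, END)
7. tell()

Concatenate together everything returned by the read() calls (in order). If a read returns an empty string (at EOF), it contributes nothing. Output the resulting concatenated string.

After 1 (read(3)): returned '4L2', offset=3
After 2 (seek(-4, CUR)): offset=0
After 3 (read(1)): returned '4', offset=1
After 4 (seek(26, SET)): offset=26
After 5 (tell()): offset=26
After 6 (seek(-11, END)): offset=17
After 7 (tell()): offset=17

Answer: 4L24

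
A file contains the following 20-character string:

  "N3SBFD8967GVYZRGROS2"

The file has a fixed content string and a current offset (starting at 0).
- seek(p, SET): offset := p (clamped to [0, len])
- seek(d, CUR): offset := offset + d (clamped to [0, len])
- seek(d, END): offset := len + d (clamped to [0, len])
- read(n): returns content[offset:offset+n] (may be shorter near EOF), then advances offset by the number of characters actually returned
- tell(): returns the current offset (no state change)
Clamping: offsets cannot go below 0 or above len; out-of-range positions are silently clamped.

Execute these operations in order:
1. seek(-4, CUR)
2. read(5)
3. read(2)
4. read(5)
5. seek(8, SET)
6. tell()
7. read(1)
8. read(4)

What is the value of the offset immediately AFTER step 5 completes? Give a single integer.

After 1 (seek(-4, CUR)): offset=0
After 2 (read(5)): returned 'N3SBF', offset=5
After 3 (read(2)): returned 'D8', offset=7
After 4 (read(5)): returned '967GV', offset=12
After 5 (seek(8, SET)): offset=8

Answer: 8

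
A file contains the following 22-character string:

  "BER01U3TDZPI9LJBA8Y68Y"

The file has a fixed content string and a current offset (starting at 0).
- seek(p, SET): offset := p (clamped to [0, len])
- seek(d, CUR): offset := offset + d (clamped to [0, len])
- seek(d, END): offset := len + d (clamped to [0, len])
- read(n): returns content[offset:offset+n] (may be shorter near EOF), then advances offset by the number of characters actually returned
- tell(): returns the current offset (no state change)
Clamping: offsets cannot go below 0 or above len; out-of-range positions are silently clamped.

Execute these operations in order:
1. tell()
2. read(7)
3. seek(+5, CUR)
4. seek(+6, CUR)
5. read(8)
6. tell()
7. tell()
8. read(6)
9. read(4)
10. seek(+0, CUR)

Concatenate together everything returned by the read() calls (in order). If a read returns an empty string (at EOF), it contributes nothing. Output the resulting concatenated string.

After 1 (tell()): offset=0
After 2 (read(7)): returned 'BER01U3', offset=7
After 3 (seek(+5, CUR)): offset=12
After 4 (seek(+6, CUR)): offset=18
After 5 (read(8)): returned 'Y68Y', offset=22
After 6 (tell()): offset=22
After 7 (tell()): offset=22
After 8 (read(6)): returned '', offset=22
After 9 (read(4)): returned '', offset=22
After 10 (seek(+0, CUR)): offset=22

Answer: BER01U3Y68Y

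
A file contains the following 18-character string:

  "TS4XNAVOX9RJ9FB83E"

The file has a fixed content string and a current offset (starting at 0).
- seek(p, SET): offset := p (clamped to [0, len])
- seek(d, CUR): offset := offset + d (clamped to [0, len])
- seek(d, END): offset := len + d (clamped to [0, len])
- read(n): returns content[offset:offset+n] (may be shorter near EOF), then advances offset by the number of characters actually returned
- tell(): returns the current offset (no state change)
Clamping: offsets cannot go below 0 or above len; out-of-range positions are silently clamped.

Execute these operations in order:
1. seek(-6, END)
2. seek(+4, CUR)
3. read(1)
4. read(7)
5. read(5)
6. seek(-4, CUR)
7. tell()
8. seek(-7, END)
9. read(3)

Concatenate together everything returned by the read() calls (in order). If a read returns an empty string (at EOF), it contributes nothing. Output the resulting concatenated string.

After 1 (seek(-6, END)): offset=12
After 2 (seek(+4, CUR)): offset=16
After 3 (read(1)): returned '3', offset=17
After 4 (read(7)): returned 'E', offset=18
After 5 (read(5)): returned '', offset=18
After 6 (seek(-4, CUR)): offset=14
After 7 (tell()): offset=14
After 8 (seek(-7, END)): offset=11
After 9 (read(3)): returned 'J9F', offset=14

Answer: 3EJ9F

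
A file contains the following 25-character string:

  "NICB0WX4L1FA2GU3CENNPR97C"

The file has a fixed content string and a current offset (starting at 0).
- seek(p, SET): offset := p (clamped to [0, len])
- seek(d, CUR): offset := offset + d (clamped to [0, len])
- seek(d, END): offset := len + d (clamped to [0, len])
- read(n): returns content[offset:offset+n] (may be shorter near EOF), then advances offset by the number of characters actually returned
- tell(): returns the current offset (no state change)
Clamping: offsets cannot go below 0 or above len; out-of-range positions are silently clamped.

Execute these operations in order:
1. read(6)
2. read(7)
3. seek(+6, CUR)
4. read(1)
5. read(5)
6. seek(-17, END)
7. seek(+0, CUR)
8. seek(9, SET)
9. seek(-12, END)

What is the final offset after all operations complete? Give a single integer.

After 1 (read(6)): returned 'NICB0W', offset=6
After 2 (read(7)): returned 'X4L1FA2', offset=13
After 3 (seek(+6, CUR)): offset=19
After 4 (read(1)): returned 'N', offset=20
After 5 (read(5)): returned 'PR97C', offset=25
After 6 (seek(-17, END)): offset=8
After 7 (seek(+0, CUR)): offset=8
After 8 (seek(9, SET)): offset=9
After 9 (seek(-12, END)): offset=13

Answer: 13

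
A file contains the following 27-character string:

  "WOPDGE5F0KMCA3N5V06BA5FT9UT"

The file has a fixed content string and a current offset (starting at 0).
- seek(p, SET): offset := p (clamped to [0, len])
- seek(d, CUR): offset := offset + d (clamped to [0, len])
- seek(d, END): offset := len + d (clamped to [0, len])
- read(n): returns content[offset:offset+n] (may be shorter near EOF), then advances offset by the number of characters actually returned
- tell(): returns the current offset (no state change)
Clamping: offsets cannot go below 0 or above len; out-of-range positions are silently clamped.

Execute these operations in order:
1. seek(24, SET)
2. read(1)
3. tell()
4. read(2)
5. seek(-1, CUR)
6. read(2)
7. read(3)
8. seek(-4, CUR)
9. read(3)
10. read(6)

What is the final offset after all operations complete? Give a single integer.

After 1 (seek(24, SET)): offset=24
After 2 (read(1)): returned '9', offset=25
After 3 (tell()): offset=25
After 4 (read(2)): returned 'UT', offset=27
After 5 (seek(-1, CUR)): offset=26
After 6 (read(2)): returned 'T', offset=27
After 7 (read(3)): returned '', offset=27
After 8 (seek(-4, CUR)): offset=23
After 9 (read(3)): returned 'T9U', offset=26
After 10 (read(6)): returned 'T', offset=27

Answer: 27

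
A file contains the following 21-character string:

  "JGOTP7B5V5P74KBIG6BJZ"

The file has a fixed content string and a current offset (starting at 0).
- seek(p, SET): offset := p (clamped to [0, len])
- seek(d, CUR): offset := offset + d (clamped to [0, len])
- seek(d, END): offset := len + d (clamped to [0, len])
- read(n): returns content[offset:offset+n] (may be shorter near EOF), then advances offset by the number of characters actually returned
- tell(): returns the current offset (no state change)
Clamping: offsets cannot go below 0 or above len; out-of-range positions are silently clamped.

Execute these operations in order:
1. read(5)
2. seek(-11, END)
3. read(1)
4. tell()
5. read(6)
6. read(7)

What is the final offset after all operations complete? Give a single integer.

After 1 (read(5)): returned 'JGOTP', offset=5
After 2 (seek(-11, END)): offset=10
After 3 (read(1)): returned 'P', offset=11
After 4 (tell()): offset=11
After 5 (read(6)): returned '74KBIG', offset=17
After 6 (read(7)): returned '6BJZ', offset=21

Answer: 21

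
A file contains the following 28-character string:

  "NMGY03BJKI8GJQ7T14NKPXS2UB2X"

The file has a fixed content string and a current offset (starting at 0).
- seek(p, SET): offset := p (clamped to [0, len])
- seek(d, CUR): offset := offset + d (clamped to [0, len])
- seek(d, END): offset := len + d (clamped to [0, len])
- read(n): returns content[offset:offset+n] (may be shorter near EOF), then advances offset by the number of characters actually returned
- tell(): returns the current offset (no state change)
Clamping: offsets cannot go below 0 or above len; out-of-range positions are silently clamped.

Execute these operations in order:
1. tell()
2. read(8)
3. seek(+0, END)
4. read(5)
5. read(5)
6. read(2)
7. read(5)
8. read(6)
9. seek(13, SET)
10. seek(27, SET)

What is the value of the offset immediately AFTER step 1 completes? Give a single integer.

Answer: 0

Derivation:
After 1 (tell()): offset=0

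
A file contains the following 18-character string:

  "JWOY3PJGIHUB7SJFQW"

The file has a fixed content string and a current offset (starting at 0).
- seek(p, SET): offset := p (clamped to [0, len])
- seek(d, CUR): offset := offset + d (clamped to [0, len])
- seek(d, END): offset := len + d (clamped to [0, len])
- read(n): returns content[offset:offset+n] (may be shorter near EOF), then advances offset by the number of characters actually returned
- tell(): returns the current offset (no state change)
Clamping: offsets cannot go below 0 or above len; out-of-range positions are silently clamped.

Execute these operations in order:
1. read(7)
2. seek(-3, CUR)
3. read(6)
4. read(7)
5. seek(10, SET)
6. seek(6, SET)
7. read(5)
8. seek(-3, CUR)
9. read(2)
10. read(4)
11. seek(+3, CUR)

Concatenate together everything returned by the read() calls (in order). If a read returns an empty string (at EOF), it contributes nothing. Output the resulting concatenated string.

Answer: JWOY3PJ3PJGIHUB7SJFQJGIHUIHUB7S

Derivation:
After 1 (read(7)): returned 'JWOY3PJ', offset=7
After 2 (seek(-3, CUR)): offset=4
After 3 (read(6)): returned '3PJGIH', offset=10
After 4 (read(7)): returned 'UB7SJFQ', offset=17
After 5 (seek(10, SET)): offset=10
After 6 (seek(6, SET)): offset=6
After 7 (read(5)): returned 'JGIHU', offset=11
After 8 (seek(-3, CUR)): offset=8
After 9 (read(2)): returned 'IH', offset=10
After 10 (read(4)): returned 'UB7S', offset=14
After 11 (seek(+3, CUR)): offset=17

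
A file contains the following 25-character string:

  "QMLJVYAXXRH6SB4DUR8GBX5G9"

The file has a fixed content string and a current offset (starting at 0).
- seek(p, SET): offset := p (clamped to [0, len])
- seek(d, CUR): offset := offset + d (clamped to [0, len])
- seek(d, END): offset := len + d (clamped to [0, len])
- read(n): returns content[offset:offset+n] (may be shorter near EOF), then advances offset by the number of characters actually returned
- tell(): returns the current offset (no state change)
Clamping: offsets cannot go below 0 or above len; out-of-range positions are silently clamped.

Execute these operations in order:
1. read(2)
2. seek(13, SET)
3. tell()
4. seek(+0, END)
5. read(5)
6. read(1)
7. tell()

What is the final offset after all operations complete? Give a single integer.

After 1 (read(2)): returned 'QM', offset=2
After 2 (seek(13, SET)): offset=13
After 3 (tell()): offset=13
After 4 (seek(+0, END)): offset=25
After 5 (read(5)): returned '', offset=25
After 6 (read(1)): returned '', offset=25
After 7 (tell()): offset=25

Answer: 25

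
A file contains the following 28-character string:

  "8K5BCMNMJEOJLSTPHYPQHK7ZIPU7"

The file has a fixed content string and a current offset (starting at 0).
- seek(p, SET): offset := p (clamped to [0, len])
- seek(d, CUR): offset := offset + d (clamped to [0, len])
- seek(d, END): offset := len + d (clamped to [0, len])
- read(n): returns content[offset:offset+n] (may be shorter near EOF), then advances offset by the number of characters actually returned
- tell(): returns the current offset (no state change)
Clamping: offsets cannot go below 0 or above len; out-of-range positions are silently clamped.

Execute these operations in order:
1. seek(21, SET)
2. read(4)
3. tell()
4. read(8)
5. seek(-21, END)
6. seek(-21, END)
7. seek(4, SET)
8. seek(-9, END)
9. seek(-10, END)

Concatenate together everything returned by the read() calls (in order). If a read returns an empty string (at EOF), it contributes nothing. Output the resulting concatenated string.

Answer: K7ZIPU7

Derivation:
After 1 (seek(21, SET)): offset=21
After 2 (read(4)): returned 'K7ZI', offset=25
After 3 (tell()): offset=25
After 4 (read(8)): returned 'PU7', offset=28
After 5 (seek(-21, END)): offset=7
After 6 (seek(-21, END)): offset=7
After 7 (seek(4, SET)): offset=4
After 8 (seek(-9, END)): offset=19
After 9 (seek(-10, END)): offset=18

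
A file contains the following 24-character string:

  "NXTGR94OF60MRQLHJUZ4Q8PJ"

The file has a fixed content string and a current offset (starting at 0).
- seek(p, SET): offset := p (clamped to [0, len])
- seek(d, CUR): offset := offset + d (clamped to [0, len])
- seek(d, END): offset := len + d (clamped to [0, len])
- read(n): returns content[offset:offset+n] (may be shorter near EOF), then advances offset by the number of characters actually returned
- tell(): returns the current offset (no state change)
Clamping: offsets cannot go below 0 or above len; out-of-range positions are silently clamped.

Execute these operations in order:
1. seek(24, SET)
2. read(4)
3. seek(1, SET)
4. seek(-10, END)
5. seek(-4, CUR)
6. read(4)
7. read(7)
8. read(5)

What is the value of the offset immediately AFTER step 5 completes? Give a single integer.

After 1 (seek(24, SET)): offset=24
After 2 (read(4)): returned '', offset=24
After 3 (seek(1, SET)): offset=1
After 4 (seek(-10, END)): offset=14
After 5 (seek(-4, CUR)): offset=10

Answer: 10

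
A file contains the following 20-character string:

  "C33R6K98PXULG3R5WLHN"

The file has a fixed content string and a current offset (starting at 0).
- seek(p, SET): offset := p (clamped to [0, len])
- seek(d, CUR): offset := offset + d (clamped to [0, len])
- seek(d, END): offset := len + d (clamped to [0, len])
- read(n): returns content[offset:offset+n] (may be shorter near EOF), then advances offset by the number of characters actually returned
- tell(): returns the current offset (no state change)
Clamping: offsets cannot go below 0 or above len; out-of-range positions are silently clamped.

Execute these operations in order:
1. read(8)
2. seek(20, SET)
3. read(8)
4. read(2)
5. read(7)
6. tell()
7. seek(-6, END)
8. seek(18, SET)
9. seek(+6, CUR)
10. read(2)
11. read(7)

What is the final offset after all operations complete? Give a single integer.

After 1 (read(8)): returned 'C33R6K98', offset=8
After 2 (seek(20, SET)): offset=20
After 3 (read(8)): returned '', offset=20
After 4 (read(2)): returned '', offset=20
After 5 (read(7)): returned '', offset=20
After 6 (tell()): offset=20
After 7 (seek(-6, END)): offset=14
After 8 (seek(18, SET)): offset=18
After 9 (seek(+6, CUR)): offset=20
After 10 (read(2)): returned '', offset=20
After 11 (read(7)): returned '', offset=20

Answer: 20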